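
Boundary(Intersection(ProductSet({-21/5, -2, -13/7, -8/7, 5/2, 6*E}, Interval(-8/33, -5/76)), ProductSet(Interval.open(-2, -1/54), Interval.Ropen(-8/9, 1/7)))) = ProductSet({-13/7, -8/7}, Interval(-8/33, -5/76))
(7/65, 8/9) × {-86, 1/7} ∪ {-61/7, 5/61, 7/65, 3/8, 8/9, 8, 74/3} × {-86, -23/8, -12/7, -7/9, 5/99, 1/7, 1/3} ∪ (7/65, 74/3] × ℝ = ((7/65, 74/3] × ℝ) ∪ ({-61/7, 5/61, 7/65, 3/8, 8/9, 8, 74/3} × {-86, -23/8, -12/7, -7/9, 5/99, 1/7, 1/3})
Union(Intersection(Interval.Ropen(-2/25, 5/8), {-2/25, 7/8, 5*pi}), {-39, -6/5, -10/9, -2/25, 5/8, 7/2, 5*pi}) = {-39, -6/5, -10/9, -2/25, 5/8, 7/2, 5*pi}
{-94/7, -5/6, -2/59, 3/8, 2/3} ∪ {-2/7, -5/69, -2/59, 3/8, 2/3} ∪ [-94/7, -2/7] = [-94/7, -2/7] ∪ {-5/69, -2/59, 3/8, 2/3}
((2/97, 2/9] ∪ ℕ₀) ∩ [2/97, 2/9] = (2/97, 2/9]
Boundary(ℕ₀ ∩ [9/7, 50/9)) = {2, 3, 4, 5}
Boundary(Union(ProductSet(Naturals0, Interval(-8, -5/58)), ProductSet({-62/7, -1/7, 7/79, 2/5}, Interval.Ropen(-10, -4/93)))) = Union(ProductSet({-62/7, -1/7, 7/79, 2/5}, Interval(-10, -4/93)), ProductSet(Naturals0, Interval(-8, -5/58)))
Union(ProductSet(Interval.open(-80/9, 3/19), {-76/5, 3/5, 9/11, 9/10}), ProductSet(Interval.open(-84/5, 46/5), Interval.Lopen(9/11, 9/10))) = Union(ProductSet(Interval.open(-84/5, 46/5), Interval.Lopen(9/11, 9/10)), ProductSet(Interval.open(-80/9, 3/19), {-76/5, 3/5, 9/11, 9/10}))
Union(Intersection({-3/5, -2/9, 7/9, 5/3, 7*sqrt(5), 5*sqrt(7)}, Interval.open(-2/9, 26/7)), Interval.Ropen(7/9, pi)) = Interval.Ropen(7/9, pi)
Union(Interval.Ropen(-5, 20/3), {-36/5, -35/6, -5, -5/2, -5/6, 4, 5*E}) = Union({-36/5, -35/6, 5*E}, Interval.Ropen(-5, 20/3))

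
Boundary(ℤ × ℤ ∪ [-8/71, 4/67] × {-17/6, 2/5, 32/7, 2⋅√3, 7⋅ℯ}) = (ℤ × ℤ) ∪ ([-8/71, 4/67] × {-17/6, 2/5, 32/7, 2⋅√3, 7⋅ℯ})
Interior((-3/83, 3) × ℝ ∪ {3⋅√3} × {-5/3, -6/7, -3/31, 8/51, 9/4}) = (-3/83, 3) × ℝ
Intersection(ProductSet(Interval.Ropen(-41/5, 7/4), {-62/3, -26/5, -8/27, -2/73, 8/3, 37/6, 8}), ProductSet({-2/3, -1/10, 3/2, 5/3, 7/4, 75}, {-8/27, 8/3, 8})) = ProductSet({-2/3, -1/10, 3/2, 5/3}, {-8/27, 8/3, 8})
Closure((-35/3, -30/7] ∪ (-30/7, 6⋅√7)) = [-35/3, 6⋅√7]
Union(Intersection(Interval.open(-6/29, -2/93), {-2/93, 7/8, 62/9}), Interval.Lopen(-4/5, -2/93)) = Interval.Lopen(-4/5, -2/93)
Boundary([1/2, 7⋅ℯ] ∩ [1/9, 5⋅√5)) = {1/2, 5⋅√5}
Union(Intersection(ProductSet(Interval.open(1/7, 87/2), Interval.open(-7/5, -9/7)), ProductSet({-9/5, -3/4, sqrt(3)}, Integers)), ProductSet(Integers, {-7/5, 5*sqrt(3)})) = ProductSet(Integers, {-7/5, 5*sqrt(3)})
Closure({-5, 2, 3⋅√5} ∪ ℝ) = ℝ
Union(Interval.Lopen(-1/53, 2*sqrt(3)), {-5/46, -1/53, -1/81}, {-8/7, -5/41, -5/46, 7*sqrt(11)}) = Union({-8/7, -5/41, -5/46, 7*sqrt(11)}, Interval(-1/53, 2*sqrt(3)))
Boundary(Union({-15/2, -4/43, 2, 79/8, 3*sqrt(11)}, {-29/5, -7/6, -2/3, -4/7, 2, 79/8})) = {-15/2, -29/5, -7/6, -2/3, -4/7, -4/43, 2, 79/8, 3*sqrt(11)}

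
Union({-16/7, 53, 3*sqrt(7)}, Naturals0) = Union({-16/7, 3*sqrt(7)}, Naturals0)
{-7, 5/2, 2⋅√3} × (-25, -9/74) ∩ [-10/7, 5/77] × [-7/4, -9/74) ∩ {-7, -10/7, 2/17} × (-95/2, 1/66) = ∅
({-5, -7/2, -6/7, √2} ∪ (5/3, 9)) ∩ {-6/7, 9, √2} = {-6/7, √2}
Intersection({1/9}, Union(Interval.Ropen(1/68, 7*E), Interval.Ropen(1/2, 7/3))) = {1/9}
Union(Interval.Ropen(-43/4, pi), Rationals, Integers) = Union(Interval.Ropen(-43/4, pi), Rationals)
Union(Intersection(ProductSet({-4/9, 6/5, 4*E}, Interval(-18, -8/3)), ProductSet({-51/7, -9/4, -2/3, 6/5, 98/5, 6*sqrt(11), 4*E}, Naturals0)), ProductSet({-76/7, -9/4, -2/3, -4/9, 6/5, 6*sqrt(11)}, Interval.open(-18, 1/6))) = ProductSet({-76/7, -9/4, -2/3, -4/9, 6/5, 6*sqrt(11)}, Interval.open(-18, 1/6))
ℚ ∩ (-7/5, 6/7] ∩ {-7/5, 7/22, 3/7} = {7/22, 3/7}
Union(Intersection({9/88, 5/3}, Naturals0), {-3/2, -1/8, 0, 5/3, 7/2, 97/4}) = {-3/2, -1/8, 0, 5/3, 7/2, 97/4}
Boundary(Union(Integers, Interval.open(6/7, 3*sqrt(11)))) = Union(Complement(Integers, Interval.open(6/7, 3*sqrt(11))), {6/7, 3*sqrt(11)})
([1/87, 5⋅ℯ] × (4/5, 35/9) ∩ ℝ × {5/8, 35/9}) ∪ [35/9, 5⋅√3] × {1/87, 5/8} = [35/9, 5⋅√3] × {1/87, 5/8}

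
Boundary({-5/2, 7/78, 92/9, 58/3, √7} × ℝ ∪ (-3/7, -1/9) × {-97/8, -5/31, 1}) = ({-5/2, 7/78, 92/9, 58/3, √7} × ℝ) ∪ ([-3/7, -1/9] × {-97/8, -5/31, 1})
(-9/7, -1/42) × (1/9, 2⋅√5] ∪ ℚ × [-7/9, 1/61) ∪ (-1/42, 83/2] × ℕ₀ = ((-1/42, 83/2] × ℕ₀) ∪ (ℚ × [-7/9, 1/61)) ∪ ((-9/7, -1/42) × (1/9, 2⋅√5])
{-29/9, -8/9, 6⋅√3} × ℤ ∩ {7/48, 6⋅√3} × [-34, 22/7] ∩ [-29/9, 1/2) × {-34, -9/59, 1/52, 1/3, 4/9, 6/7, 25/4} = ∅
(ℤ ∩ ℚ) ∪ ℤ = ℤ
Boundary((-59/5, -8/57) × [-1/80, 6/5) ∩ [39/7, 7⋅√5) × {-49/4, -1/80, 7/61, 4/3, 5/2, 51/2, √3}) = ∅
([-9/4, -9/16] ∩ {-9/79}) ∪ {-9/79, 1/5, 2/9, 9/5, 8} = {-9/79, 1/5, 2/9, 9/5, 8}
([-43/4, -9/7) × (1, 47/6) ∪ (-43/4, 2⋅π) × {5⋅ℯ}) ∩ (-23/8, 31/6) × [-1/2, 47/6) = (-23/8, -9/7) × (1, 47/6)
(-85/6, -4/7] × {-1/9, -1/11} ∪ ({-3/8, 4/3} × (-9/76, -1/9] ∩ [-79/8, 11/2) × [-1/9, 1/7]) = ({-3/8, 4/3} × {-1/9}) ∪ ((-85/6, -4/7] × {-1/9, -1/11})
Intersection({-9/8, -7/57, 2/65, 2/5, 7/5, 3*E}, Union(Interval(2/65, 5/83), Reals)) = {-9/8, -7/57, 2/65, 2/5, 7/5, 3*E}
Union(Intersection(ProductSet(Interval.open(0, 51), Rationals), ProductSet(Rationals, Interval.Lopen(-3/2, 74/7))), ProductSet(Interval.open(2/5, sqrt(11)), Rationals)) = Union(ProductSet(Intersection(Interval.open(0, 51), Rationals), Intersection(Interval.Lopen(-3/2, 74/7), Rationals)), ProductSet(Interval.open(2/5, sqrt(11)), Rationals))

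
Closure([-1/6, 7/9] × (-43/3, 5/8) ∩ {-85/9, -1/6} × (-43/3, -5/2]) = {-1/6} × [-43/3, -5/2]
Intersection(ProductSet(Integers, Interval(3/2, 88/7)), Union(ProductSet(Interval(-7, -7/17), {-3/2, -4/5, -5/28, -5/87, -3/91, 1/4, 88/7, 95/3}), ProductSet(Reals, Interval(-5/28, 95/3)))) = ProductSet(Integers, Interval(3/2, 88/7))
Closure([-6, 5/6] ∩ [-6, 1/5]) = [-6, 1/5]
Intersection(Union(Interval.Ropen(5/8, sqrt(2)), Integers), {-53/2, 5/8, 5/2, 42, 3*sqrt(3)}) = {5/8, 42}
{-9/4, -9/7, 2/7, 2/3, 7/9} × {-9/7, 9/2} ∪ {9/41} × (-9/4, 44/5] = ({9/41} × (-9/4, 44/5]) ∪ ({-9/4, -9/7, 2/7, 2/3, 7/9} × {-9/7, 9/2})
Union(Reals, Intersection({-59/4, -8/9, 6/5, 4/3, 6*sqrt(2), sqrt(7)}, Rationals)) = Reals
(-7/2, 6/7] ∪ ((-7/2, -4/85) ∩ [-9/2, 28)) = (-7/2, 6/7]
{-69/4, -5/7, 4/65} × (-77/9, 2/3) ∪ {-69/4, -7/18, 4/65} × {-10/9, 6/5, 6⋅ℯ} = ({-69/4, -5/7, 4/65} × (-77/9, 2/3)) ∪ ({-69/4, -7/18, 4/65} × {-10/9, 6/5, 6⋅ℯ})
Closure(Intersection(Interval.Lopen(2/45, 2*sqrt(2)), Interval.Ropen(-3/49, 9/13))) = Interval(2/45, 9/13)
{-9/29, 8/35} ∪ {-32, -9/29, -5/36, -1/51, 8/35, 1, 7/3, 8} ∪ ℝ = ℝ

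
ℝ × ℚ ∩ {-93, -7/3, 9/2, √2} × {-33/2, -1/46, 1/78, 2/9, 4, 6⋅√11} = {-93, -7/3, 9/2, √2} × {-33/2, -1/46, 1/78, 2/9, 4}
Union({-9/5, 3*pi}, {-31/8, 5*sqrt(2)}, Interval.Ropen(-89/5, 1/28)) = Union({5*sqrt(2), 3*pi}, Interval.Ropen(-89/5, 1/28))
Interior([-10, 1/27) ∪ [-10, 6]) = (-10, 6)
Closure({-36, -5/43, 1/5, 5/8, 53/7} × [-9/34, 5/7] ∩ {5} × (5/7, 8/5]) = ∅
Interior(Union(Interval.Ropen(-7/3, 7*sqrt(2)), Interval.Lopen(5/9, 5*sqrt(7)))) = Interval.open(-7/3, 5*sqrt(7))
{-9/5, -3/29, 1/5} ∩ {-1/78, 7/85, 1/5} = {1/5}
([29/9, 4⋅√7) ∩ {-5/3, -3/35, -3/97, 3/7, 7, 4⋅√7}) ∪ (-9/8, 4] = (-9/8, 4] ∪ {7}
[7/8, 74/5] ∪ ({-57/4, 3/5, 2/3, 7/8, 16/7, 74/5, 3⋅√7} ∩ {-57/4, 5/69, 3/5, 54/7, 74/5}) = {-57/4, 3/5} ∪ [7/8, 74/5]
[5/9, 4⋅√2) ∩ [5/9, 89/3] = [5/9, 4⋅√2)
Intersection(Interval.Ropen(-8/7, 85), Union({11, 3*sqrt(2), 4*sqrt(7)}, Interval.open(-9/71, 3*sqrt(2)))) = Union({11, 4*sqrt(7)}, Interval.Lopen(-9/71, 3*sqrt(2)))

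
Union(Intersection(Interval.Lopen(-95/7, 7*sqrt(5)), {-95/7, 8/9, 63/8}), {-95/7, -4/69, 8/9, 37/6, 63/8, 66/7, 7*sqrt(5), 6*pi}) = {-95/7, -4/69, 8/9, 37/6, 63/8, 66/7, 7*sqrt(5), 6*pi}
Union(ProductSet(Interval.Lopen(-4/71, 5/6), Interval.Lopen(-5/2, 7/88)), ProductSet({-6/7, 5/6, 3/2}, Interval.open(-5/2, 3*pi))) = Union(ProductSet({-6/7, 5/6, 3/2}, Interval.open(-5/2, 3*pi)), ProductSet(Interval.Lopen(-4/71, 5/6), Interval.Lopen(-5/2, 7/88)))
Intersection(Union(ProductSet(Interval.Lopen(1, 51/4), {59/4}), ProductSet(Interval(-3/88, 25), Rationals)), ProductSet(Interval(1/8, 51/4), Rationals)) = ProductSet(Interval(1/8, 51/4), Rationals)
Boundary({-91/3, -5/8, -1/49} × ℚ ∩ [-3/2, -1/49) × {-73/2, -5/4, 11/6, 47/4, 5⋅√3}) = {-5/8} × {-73/2, -5/4, 11/6, 47/4}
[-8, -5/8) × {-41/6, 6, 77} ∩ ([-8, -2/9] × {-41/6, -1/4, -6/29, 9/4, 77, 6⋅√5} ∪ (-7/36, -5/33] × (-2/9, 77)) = [-8, -5/8) × {-41/6, 77}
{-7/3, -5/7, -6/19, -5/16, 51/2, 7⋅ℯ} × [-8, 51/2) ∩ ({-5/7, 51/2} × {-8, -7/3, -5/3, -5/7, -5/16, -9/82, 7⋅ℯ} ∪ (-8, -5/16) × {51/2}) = {-5/7, 51/2} × {-8, -7/3, -5/3, -5/7, -5/16, -9/82, 7⋅ℯ}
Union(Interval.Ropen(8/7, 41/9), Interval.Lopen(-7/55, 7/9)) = Union(Interval.Lopen(-7/55, 7/9), Interval.Ropen(8/7, 41/9))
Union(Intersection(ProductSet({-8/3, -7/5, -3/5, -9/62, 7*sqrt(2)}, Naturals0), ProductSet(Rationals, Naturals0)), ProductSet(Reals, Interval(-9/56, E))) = Union(ProductSet({-8/3, -7/5, -3/5, -9/62}, Naturals0), ProductSet(Reals, Interval(-9/56, E)))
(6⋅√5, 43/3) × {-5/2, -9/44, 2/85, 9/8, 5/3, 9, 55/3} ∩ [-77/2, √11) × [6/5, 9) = ∅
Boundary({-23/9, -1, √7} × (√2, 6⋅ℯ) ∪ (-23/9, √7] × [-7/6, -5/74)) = ({-23/9, √7} × [-7/6, -5/74]) ∪ ([-23/9, √7] × {-7/6, -5/74}) ∪ ({-23/9, -1, √7} × [√2, 6⋅ℯ])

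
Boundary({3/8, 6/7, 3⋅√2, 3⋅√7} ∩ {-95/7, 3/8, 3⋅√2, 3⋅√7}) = {3/8, 3⋅√2, 3⋅√7}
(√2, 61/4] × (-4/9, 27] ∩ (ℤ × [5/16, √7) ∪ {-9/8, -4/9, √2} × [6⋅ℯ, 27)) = {2, 3, …, 15} × [5/16, √7)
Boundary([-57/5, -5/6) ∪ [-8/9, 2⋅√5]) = {-57/5, 2⋅√5}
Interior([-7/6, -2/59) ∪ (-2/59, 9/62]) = (-7/6, -2/59) ∪ (-2/59, 9/62)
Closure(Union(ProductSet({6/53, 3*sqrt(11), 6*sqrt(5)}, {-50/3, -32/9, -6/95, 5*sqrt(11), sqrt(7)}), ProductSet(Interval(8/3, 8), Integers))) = Union(ProductSet({6/53, 3*sqrt(11), 6*sqrt(5)}, {-50/3, -32/9, -6/95, 5*sqrt(11), sqrt(7)}), ProductSet(Interval(8/3, 8), Integers))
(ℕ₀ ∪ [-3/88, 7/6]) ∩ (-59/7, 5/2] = [-3/88, 7/6] ∪ {0, 1, 2}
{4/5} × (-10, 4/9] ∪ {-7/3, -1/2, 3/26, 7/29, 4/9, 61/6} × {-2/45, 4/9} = ({4/5} × (-10, 4/9]) ∪ ({-7/3, -1/2, 3/26, 7/29, 4/9, 61/6} × {-2/45, 4/9})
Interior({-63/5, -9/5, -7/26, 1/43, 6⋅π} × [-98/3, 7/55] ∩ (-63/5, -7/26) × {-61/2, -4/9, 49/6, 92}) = ∅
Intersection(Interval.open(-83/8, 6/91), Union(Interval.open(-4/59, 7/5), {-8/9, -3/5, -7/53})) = Union({-8/9, -3/5, -7/53}, Interval.open(-4/59, 6/91))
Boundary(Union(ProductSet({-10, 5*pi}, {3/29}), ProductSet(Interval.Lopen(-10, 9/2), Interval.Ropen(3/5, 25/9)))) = Union(ProductSet({-10, 9/2}, Interval(3/5, 25/9)), ProductSet({-10, 5*pi}, {3/29}), ProductSet(Interval(-10, 9/2), {3/5, 25/9}))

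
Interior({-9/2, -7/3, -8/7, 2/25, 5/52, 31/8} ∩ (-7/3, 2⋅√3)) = ∅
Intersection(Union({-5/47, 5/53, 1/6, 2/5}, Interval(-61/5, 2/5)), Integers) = Range(-12, 1, 1)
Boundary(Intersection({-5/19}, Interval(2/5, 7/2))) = EmptySet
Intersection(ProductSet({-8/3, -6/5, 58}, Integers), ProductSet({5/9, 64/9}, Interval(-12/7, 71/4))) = EmptySet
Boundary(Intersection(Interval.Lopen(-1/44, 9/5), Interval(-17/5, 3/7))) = {-1/44, 3/7}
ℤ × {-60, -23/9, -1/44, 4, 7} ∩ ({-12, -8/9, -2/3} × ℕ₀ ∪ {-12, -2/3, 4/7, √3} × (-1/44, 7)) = {-12} × {4, 7}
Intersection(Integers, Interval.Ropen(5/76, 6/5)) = Range(1, 2, 1)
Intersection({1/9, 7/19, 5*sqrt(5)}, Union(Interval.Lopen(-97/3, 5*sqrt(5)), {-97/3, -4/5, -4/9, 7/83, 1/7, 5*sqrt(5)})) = {1/9, 7/19, 5*sqrt(5)}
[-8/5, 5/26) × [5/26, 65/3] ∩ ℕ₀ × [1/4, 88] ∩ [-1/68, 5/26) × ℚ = {0} × (ℚ ∩ [1/4, 65/3])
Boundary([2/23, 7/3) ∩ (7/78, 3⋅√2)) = {7/78, 7/3}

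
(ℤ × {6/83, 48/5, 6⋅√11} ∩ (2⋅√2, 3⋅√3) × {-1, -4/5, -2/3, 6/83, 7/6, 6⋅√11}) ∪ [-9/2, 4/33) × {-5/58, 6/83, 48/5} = ([-9/2, 4/33) × {-5/58, 6/83, 48/5}) ∪ ({3, 4, 5} × {6/83, 6⋅√11})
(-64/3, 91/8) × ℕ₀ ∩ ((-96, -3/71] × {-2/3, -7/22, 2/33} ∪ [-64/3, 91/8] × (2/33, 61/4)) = (-64/3, 91/8) × {1, 2, …, 15}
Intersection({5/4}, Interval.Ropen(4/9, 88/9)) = {5/4}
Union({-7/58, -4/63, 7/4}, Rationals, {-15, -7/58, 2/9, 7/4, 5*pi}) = Union({5*pi}, Rationals)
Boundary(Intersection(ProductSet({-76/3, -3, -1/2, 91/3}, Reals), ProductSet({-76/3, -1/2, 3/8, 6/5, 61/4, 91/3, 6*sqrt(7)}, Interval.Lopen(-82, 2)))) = ProductSet({-76/3, -1/2, 91/3}, Interval(-82, 2))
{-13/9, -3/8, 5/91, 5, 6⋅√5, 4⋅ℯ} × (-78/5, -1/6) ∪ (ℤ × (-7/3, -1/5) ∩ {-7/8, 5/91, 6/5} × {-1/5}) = {-13/9, -3/8, 5/91, 5, 6⋅√5, 4⋅ℯ} × (-78/5, -1/6)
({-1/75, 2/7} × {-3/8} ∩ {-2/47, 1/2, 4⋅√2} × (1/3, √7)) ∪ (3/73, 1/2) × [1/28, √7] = (3/73, 1/2) × [1/28, √7]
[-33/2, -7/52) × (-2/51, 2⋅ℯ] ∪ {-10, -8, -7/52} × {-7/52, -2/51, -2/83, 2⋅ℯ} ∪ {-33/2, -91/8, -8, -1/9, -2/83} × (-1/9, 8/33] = ({-10, -8, -7/52} × {-7/52, -2/51, -2/83, 2⋅ℯ}) ∪ ({-33/2, -91/8, -8, -1/9, -2/83} × (-1/9, 8/33]) ∪ ([-33/2, -7/52) × (-2/51, 2⋅ℯ])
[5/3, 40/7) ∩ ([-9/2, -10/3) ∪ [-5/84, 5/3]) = {5/3}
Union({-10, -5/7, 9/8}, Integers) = Union({-5/7, 9/8}, Integers)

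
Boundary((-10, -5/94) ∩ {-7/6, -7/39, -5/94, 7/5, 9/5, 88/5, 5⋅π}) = {-7/6, -7/39}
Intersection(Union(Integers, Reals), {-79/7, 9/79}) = {-79/7, 9/79}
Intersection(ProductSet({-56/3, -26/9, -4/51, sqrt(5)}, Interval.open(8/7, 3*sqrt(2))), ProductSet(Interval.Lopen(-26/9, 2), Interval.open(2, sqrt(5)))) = ProductSet({-4/51}, Interval.open(2, sqrt(5)))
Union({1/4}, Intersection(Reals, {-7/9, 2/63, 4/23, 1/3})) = {-7/9, 2/63, 4/23, 1/4, 1/3}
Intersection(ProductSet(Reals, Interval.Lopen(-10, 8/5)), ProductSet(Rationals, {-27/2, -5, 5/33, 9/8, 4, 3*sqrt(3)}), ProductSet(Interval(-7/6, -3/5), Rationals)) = ProductSet(Intersection(Interval(-7/6, -3/5), Rationals), {-5, 5/33, 9/8})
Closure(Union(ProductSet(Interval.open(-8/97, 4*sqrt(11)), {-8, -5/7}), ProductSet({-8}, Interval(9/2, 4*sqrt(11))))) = Union(ProductSet({-8}, Interval(9/2, 4*sqrt(11))), ProductSet(Interval(-8/97, 4*sqrt(11)), {-8, -5/7}))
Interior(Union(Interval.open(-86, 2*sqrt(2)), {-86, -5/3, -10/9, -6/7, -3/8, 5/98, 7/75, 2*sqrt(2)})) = Interval.open(-86, 2*sqrt(2))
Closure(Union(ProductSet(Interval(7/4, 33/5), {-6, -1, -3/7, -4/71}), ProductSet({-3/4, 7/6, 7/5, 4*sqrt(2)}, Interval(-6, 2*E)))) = Union(ProductSet({-3/4, 7/6, 7/5, 4*sqrt(2)}, Interval(-6, 2*E)), ProductSet(Interval(7/4, 33/5), {-6, -1, -3/7, -4/71}))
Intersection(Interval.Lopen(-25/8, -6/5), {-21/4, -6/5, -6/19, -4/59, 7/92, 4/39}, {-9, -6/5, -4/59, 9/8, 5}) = {-6/5}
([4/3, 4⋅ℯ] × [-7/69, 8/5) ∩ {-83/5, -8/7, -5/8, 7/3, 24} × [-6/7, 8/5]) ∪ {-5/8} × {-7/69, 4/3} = ({-5/8} × {-7/69, 4/3}) ∪ ({7/3} × [-7/69, 8/5))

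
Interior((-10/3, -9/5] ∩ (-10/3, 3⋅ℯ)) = (-10/3, -9/5)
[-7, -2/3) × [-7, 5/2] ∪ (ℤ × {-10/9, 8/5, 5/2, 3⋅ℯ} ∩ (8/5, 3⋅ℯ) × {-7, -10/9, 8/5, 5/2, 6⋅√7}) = ({2, 3, …, 8} × {-10/9, 8/5, 5/2}) ∪ ([-7, -2/3) × [-7, 5/2])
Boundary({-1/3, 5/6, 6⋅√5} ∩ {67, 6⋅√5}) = {6⋅√5}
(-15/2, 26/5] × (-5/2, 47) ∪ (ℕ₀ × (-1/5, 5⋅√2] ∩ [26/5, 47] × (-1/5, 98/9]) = ((-15/2, 26/5] × (-5/2, 47)) ∪ ({6, 7, …, 47} × (-1/5, 5⋅√2])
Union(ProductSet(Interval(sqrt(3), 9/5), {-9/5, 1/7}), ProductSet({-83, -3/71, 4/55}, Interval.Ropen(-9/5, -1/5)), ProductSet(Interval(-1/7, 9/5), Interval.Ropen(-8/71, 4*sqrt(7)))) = Union(ProductSet({-83, -3/71, 4/55}, Interval.Ropen(-9/5, -1/5)), ProductSet(Interval(-1/7, 9/5), Interval.Ropen(-8/71, 4*sqrt(7))), ProductSet(Interval(sqrt(3), 9/5), {-9/5, 1/7}))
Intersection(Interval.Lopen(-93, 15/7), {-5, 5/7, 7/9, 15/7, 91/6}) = {-5, 5/7, 7/9, 15/7}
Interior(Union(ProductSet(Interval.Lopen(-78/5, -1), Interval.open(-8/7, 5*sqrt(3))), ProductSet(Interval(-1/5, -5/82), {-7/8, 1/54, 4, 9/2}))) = ProductSet(Interval.open(-78/5, -1), Interval.open(-8/7, 5*sqrt(3)))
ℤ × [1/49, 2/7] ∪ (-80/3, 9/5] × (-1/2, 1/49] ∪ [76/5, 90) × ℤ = (ℤ × [1/49, 2/7]) ∪ ([76/5, 90) × ℤ) ∪ ((-80/3, 9/5] × (-1/2, 1/49])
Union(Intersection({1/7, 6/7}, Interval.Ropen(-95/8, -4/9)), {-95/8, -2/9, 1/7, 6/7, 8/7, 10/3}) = {-95/8, -2/9, 1/7, 6/7, 8/7, 10/3}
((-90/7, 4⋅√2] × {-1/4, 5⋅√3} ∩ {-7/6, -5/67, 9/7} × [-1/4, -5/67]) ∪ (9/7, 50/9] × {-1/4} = ({-7/6, -5/67} ∪ [9/7, 50/9]) × {-1/4}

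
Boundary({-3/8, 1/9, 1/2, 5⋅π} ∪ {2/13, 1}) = {-3/8, 1/9, 2/13, 1/2, 1, 5⋅π}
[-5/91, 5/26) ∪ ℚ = ℚ ∪ [-5/91, 5/26]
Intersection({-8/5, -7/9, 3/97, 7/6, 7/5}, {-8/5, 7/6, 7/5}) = {-8/5, 7/6, 7/5}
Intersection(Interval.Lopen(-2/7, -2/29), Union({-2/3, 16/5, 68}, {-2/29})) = {-2/29}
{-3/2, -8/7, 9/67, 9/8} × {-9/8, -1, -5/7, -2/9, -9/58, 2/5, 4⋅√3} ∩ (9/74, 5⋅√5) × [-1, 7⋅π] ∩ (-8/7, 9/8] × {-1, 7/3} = {9/67, 9/8} × {-1}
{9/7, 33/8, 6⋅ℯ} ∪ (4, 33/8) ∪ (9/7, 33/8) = [9/7, 33/8] ∪ {6⋅ℯ}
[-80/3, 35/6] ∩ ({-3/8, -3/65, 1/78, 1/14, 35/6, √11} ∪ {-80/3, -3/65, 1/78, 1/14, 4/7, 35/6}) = {-80/3, -3/8, -3/65, 1/78, 1/14, 4/7, 35/6, √11}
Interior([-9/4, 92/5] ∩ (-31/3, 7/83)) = (-9/4, 7/83)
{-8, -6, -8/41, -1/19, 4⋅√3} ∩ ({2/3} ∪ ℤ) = {-8, -6}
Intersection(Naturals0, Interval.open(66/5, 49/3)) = Range(14, 17, 1)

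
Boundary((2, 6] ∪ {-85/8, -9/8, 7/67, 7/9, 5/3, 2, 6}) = {-85/8, -9/8, 7/67, 7/9, 5/3, 2, 6}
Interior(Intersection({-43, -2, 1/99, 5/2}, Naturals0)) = EmptySet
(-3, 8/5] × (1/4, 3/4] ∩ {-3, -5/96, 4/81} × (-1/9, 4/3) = {-5/96, 4/81} × (1/4, 3/4]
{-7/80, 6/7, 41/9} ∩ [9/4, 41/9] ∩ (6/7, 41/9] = {41/9}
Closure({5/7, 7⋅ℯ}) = {5/7, 7⋅ℯ}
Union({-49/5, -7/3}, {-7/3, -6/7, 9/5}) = {-49/5, -7/3, -6/7, 9/5}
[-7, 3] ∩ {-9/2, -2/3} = {-9/2, -2/3}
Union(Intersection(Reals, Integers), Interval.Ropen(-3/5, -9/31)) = Union(Integers, Interval.Ropen(-3/5, -9/31))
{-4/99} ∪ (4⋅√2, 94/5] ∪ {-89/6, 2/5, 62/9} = {-89/6, -4/99, 2/5} ∪ (4⋅√2, 94/5]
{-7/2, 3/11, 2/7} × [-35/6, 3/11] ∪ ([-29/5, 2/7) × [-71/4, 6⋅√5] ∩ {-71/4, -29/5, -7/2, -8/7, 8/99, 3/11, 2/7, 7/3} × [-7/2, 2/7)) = ({-7/2, 3/11, 2/7} × [-35/6, 3/11]) ∪ ({-29/5, -7/2, -8/7, 8/99, 3/11} × [-7/2, 2/7))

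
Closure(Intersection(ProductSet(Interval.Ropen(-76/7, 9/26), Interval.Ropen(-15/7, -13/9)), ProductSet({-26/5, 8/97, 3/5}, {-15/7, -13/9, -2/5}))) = ProductSet({-26/5, 8/97}, {-15/7})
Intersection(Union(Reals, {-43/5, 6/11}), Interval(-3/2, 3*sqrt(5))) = Interval(-3/2, 3*sqrt(5))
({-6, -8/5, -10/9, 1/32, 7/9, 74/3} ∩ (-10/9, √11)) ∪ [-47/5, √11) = [-47/5, √11)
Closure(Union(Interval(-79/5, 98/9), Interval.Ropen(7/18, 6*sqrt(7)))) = Interval(-79/5, 6*sqrt(7))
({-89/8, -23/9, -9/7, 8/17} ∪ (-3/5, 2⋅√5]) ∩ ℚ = {-89/8, -23/9, -9/7} ∪ (ℚ ∩ (-3/5, 2⋅√5])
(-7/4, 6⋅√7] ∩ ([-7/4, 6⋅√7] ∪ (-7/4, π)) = (-7/4, 6⋅√7]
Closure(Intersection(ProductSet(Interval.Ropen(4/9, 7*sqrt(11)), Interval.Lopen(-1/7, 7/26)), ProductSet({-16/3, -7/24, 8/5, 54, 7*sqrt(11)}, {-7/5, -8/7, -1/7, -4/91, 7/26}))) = ProductSet({8/5}, {-4/91, 7/26})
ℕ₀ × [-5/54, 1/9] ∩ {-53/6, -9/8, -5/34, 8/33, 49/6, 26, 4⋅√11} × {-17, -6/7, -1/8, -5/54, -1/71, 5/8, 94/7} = {26} × {-5/54, -1/71}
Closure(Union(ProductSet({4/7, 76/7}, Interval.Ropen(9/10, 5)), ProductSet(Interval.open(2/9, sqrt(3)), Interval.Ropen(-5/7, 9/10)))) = Union(ProductSet({2/9, sqrt(3)}, Interval(-5/7, 9/10)), ProductSet({4/7, 76/7}, Interval(9/10, 5)), ProductSet(Interval(2/9, sqrt(3)), {-5/7, 9/10}), ProductSet(Interval.open(2/9, sqrt(3)), Interval.Ropen(-5/7, 9/10)))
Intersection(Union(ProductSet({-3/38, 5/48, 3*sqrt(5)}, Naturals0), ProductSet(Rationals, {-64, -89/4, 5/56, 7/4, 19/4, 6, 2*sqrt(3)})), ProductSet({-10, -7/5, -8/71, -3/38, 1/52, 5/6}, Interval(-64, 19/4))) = Union(ProductSet({-3/38}, Range(0, 5, 1)), ProductSet({-10, -7/5, -8/71, -3/38, 1/52, 5/6}, {-64, -89/4, 5/56, 7/4, 19/4, 2*sqrt(3)}))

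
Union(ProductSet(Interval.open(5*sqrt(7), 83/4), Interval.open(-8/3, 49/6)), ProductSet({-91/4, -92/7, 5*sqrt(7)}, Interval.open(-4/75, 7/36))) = Union(ProductSet({-91/4, -92/7, 5*sqrt(7)}, Interval.open(-4/75, 7/36)), ProductSet(Interval.open(5*sqrt(7), 83/4), Interval.open(-8/3, 49/6)))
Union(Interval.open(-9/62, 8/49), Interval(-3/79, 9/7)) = Interval.Lopen(-9/62, 9/7)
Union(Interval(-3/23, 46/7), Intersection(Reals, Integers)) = Union(Integers, Interval(-3/23, 46/7))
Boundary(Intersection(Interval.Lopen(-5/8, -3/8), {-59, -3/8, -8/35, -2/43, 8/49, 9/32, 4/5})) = {-3/8}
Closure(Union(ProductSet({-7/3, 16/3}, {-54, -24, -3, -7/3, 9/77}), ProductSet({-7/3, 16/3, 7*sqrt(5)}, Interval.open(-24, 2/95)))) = Union(ProductSet({-7/3, 16/3}, {-54, -24, -3, -7/3, 9/77}), ProductSet({-7/3, 16/3, 7*sqrt(5)}, Interval(-24, 2/95)))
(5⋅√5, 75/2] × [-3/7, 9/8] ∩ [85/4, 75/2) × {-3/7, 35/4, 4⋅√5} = [85/4, 75/2) × {-3/7}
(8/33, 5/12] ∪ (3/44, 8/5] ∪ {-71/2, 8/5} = {-71/2} ∪ (3/44, 8/5]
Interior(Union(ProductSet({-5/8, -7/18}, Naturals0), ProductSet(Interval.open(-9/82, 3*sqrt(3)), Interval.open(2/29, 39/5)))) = ProductSet(Interval.open(-9/82, 3*sqrt(3)), Interval.open(2/29, 39/5))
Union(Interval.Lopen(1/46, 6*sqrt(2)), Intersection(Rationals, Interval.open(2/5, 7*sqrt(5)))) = Union(Intersection(Interval.open(2/5, 7*sqrt(5)), Rationals), Interval.Lopen(1/46, 6*sqrt(2)))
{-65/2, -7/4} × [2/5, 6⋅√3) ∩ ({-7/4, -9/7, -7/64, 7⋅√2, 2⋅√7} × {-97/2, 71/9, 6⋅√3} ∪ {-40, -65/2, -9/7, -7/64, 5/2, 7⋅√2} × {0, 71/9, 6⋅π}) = {-65/2, -7/4} × {71/9}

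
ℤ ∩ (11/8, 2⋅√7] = {2, 3, 4, 5}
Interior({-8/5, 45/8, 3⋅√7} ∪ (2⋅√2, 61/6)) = (2⋅√2, 61/6)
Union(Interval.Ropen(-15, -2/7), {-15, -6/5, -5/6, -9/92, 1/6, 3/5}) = Union({-9/92, 1/6, 3/5}, Interval.Ropen(-15, -2/7))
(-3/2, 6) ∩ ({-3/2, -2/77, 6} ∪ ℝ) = (-3/2, 6)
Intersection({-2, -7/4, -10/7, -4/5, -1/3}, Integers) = {-2}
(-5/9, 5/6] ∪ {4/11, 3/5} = (-5/9, 5/6]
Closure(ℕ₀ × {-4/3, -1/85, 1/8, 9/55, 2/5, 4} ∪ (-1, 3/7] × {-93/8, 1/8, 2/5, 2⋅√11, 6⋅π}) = (ℕ₀ × {-4/3, -1/85, 1/8, 9/55, 2/5, 4}) ∪ ([-1, 3/7] × {-93/8, 1/8, 2/5, 2⋅√11, 6⋅π})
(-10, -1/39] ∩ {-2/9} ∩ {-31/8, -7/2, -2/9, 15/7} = {-2/9}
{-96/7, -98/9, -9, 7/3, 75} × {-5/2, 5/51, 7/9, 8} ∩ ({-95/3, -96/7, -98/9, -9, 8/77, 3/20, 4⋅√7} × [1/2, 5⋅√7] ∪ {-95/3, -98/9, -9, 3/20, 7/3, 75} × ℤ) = ({-96/7, -98/9, -9} × {7/9, 8}) ∪ ({-98/9, -9, 7/3, 75} × {8})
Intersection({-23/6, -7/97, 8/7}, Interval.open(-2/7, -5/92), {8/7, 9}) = EmptySet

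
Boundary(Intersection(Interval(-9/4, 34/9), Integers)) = Range(-2, 4, 1)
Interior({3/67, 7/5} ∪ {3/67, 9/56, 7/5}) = ∅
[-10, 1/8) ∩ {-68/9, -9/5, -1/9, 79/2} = {-68/9, -9/5, -1/9}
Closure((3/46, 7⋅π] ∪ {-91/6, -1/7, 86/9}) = {-91/6, -1/7} ∪ [3/46, 7⋅π]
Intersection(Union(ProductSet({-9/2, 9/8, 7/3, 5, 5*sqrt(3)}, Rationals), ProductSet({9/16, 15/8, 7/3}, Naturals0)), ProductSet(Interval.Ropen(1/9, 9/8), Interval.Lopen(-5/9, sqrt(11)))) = ProductSet({9/16}, Range(0, 4, 1))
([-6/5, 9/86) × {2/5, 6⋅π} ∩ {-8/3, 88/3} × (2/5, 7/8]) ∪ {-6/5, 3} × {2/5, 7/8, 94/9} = {-6/5, 3} × {2/5, 7/8, 94/9}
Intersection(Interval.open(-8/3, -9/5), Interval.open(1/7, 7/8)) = EmptySet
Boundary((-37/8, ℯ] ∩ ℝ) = {-37/8, ℯ}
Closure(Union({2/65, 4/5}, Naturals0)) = Union({2/65, 4/5}, Naturals0)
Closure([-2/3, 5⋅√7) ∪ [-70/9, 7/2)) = [-70/9, 5⋅√7]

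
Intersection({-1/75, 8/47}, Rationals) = {-1/75, 8/47}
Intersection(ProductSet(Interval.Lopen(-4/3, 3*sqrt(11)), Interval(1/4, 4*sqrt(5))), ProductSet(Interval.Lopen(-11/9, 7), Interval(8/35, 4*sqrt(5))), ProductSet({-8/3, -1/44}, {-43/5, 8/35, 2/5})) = ProductSet({-1/44}, {2/5})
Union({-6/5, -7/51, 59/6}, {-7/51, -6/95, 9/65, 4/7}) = {-6/5, -7/51, -6/95, 9/65, 4/7, 59/6}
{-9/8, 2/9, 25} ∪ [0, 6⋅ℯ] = {-9/8, 25} ∪ [0, 6⋅ℯ]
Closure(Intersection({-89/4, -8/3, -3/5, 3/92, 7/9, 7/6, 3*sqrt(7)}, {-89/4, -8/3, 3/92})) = {-89/4, -8/3, 3/92}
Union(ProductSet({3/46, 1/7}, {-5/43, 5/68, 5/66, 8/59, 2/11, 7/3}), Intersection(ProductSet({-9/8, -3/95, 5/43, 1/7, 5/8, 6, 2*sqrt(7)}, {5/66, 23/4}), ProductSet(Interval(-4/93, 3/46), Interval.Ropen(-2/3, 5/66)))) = ProductSet({3/46, 1/7}, {-5/43, 5/68, 5/66, 8/59, 2/11, 7/3})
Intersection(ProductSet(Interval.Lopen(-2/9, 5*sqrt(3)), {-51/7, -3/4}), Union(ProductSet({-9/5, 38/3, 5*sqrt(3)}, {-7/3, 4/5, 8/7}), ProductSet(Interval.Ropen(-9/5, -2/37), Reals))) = ProductSet(Interval.open(-2/9, -2/37), {-51/7, -3/4})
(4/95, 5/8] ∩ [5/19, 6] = [5/19, 5/8]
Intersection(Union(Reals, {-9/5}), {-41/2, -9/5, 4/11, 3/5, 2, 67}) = {-41/2, -9/5, 4/11, 3/5, 2, 67}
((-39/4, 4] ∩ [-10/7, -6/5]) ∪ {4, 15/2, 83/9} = [-10/7, -6/5] ∪ {4, 15/2, 83/9}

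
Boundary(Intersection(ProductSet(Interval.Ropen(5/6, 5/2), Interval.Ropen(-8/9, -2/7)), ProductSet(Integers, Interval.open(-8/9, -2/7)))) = ProductSet(Range(1, 3, 1), Interval(-8/9, -2/7))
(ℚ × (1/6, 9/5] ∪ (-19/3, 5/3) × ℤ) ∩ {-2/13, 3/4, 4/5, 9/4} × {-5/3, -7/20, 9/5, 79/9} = {-2/13, 3/4, 4/5, 9/4} × {9/5}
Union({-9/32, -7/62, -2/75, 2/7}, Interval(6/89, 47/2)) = Union({-9/32, -7/62, -2/75}, Interval(6/89, 47/2))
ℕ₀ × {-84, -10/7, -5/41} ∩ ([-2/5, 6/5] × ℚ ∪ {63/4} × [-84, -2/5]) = {0, 1} × {-84, -10/7, -5/41}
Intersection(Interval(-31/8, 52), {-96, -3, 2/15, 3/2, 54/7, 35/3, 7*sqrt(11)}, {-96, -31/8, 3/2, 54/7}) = {3/2, 54/7}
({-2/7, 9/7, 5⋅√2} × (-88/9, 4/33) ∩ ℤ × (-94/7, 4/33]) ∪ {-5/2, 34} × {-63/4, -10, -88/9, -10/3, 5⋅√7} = {-5/2, 34} × {-63/4, -10, -88/9, -10/3, 5⋅√7}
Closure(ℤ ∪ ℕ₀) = ℤ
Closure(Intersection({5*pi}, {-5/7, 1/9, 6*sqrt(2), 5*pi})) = {5*pi}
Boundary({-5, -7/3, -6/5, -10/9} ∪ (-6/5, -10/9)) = {-5, -7/3, -6/5, -10/9}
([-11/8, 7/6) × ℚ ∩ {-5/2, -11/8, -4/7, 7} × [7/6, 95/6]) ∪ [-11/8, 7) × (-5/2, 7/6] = ({-11/8, -4/7} × (ℚ ∩ [7/6, 95/6])) ∪ ([-11/8, 7) × (-5/2, 7/6])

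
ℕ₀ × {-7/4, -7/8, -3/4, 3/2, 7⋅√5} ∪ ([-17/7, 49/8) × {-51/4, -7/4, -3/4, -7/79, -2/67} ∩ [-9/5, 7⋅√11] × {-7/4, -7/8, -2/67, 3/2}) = ([-9/5, 49/8) × {-7/4, -2/67}) ∪ (ℕ₀ × {-7/4, -7/8, -3/4, 3/2, 7⋅√5})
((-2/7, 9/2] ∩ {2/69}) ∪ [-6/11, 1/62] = [-6/11, 1/62] ∪ {2/69}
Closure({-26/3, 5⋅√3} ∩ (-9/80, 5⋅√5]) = {5⋅√3}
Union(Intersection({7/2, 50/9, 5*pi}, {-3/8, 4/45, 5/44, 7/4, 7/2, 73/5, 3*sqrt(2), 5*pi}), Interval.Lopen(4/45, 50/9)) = Union({5*pi}, Interval.Lopen(4/45, 50/9))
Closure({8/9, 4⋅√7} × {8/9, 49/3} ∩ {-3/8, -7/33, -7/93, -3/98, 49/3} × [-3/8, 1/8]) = ∅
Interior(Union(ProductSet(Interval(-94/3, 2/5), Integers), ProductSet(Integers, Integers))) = EmptySet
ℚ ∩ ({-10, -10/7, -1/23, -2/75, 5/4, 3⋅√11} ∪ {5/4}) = {-10, -10/7, -1/23, -2/75, 5/4}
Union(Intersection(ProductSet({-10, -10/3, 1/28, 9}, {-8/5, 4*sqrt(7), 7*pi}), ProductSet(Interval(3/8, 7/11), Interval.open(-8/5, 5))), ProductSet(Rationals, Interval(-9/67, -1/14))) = ProductSet(Rationals, Interval(-9/67, -1/14))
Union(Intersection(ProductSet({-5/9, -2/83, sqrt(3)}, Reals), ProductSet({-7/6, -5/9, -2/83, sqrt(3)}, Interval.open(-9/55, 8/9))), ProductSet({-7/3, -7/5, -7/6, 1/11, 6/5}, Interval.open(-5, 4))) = Union(ProductSet({-5/9, -2/83, sqrt(3)}, Interval.open(-9/55, 8/9)), ProductSet({-7/3, -7/5, -7/6, 1/11, 6/5}, Interval.open(-5, 4)))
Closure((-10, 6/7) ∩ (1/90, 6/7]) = [1/90, 6/7]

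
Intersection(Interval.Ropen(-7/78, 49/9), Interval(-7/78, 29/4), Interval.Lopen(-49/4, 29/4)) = Interval.Ropen(-7/78, 49/9)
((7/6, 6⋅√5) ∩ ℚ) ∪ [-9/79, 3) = [-9/79, 3] ∪ (ℚ ∩ (7/6, 6⋅√5))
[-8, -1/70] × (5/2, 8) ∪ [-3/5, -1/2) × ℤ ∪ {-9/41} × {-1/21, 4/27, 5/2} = ({-9/41} × {-1/21, 4/27, 5/2}) ∪ ([-3/5, -1/2) × ℤ) ∪ ([-8, -1/70] × (5/2, 8))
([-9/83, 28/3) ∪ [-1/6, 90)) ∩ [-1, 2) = [-1/6, 2)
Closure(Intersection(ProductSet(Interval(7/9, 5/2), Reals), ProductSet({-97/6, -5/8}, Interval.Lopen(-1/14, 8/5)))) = EmptySet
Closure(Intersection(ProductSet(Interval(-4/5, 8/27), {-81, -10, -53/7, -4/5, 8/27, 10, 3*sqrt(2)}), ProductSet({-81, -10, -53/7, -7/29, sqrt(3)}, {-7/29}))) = EmptySet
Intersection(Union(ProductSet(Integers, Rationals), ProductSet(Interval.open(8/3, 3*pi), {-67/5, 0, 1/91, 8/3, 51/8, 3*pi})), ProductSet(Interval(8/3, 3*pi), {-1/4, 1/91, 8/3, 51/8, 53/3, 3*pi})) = Union(ProductSet(Interval.open(8/3, 3*pi), {1/91, 8/3, 51/8, 3*pi}), ProductSet(Range(3, 10, 1), {-1/4, 1/91, 8/3, 51/8, 53/3}))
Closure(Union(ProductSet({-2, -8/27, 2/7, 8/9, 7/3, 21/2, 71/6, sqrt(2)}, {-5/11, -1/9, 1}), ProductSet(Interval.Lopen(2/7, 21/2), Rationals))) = Union(ProductSet({-2, -8/27, 2/7, 8/9, 7/3, 21/2, 71/6, sqrt(2)}, {-5/11, -1/9, 1}), ProductSet(Interval(2/7, 21/2), Reals))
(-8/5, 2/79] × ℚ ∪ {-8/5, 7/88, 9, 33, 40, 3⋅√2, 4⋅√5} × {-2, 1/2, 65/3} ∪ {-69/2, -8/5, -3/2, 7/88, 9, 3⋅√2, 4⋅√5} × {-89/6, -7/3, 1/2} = ((-8/5, 2/79] × ℚ) ∪ ({-69/2, -8/5, -3/2, 7/88, 9, 3⋅√2, 4⋅√5} × {-89/6, -7/3, 1/2}) ∪ ({-8/5, 7/88, 9, 33, 40, 3⋅√2, 4⋅√5} × {-2, 1/2, 65/3})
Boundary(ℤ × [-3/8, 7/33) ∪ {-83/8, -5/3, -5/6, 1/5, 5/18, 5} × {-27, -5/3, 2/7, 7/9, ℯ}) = (ℤ × [-3/8, 7/33]) ∪ ({-83/8, -5/3, -5/6, 1/5, 5/18, 5} × {-27, -5/3, 2/7, 7/9, ℯ})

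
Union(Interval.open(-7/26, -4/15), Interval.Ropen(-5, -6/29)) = Interval.Ropen(-5, -6/29)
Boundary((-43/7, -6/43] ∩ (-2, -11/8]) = {-2, -11/8}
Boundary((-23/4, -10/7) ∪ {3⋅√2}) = {-23/4, -10/7, 3⋅√2}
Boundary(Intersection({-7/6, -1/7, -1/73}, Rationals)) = {-7/6, -1/7, -1/73}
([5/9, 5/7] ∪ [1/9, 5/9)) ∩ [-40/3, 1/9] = {1/9}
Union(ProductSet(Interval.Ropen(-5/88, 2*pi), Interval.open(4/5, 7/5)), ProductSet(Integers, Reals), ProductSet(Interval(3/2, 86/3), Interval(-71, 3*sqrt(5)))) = Union(ProductSet(Integers, Reals), ProductSet(Interval.Ropen(-5/88, 2*pi), Interval.open(4/5, 7/5)), ProductSet(Interval(3/2, 86/3), Interval(-71, 3*sqrt(5))))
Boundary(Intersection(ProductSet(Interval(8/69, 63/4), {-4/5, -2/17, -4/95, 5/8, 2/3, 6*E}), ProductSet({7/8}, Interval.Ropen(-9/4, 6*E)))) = ProductSet({7/8}, {-4/5, -2/17, -4/95, 5/8, 2/3})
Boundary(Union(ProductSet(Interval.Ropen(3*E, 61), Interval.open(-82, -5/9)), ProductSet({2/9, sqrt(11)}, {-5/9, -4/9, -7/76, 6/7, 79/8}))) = Union(ProductSet({2/9, sqrt(11)}, {-5/9, -4/9, -7/76, 6/7, 79/8}), ProductSet({61, 3*E}, Interval(-82, -5/9)), ProductSet(Interval(3*E, 61), {-82, -5/9}))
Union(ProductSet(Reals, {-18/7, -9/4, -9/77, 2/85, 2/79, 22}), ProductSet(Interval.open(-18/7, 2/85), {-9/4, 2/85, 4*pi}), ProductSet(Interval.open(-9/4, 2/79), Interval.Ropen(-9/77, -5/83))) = Union(ProductSet(Interval.open(-18/7, 2/85), {-9/4, 2/85, 4*pi}), ProductSet(Interval.open(-9/4, 2/79), Interval.Ropen(-9/77, -5/83)), ProductSet(Reals, {-18/7, -9/4, -9/77, 2/85, 2/79, 22}))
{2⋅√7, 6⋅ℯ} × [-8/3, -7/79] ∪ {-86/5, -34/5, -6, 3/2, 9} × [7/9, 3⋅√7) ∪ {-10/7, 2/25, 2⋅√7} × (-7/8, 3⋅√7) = ({2⋅√7, 6⋅ℯ} × [-8/3, -7/79]) ∪ ({-86/5, -34/5, -6, 3/2, 9} × [7/9, 3⋅√7)) ∪ ({-10/7, 2/25, 2⋅√7} × (-7/8, 3⋅√7))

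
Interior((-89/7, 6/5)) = (-89/7, 6/5)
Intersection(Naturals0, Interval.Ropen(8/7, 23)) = Range(2, 23, 1)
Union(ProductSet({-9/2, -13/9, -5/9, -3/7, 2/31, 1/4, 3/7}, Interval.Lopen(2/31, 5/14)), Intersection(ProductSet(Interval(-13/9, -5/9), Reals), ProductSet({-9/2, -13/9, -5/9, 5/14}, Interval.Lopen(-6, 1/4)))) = Union(ProductSet({-13/9, -5/9}, Interval.Lopen(-6, 1/4)), ProductSet({-9/2, -13/9, -5/9, -3/7, 2/31, 1/4, 3/7}, Interval.Lopen(2/31, 5/14)))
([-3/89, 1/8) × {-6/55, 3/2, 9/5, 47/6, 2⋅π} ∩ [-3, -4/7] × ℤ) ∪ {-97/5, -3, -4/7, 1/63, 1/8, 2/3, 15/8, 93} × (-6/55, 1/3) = {-97/5, -3, -4/7, 1/63, 1/8, 2/3, 15/8, 93} × (-6/55, 1/3)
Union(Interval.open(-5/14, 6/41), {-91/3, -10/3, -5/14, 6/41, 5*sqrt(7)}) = Union({-91/3, -10/3, 5*sqrt(7)}, Interval(-5/14, 6/41))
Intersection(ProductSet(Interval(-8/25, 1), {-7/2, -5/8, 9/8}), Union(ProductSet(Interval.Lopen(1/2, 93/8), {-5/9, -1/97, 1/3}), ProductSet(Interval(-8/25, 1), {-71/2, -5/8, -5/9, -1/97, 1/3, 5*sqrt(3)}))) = ProductSet(Interval(-8/25, 1), {-5/8})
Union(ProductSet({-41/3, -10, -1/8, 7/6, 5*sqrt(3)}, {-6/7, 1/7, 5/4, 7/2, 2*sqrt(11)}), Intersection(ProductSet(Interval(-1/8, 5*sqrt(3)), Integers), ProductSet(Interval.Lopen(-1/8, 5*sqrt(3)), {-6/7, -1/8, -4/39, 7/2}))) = ProductSet({-41/3, -10, -1/8, 7/6, 5*sqrt(3)}, {-6/7, 1/7, 5/4, 7/2, 2*sqrt(11)})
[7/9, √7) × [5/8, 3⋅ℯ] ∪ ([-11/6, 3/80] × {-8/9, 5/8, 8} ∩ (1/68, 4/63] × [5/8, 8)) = ((1/68, 3/80] × {5/8}) ∪ ([7/9, √7) × [5/8, 3⋅ℯ])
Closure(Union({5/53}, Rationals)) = Reals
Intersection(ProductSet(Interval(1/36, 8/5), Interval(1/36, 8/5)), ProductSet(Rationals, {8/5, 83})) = ProductSet(Intersection(Interval(1/36, 8/5), Rationals), {8/5})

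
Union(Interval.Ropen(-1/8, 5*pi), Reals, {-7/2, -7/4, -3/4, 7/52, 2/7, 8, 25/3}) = Interval(-oo, oo)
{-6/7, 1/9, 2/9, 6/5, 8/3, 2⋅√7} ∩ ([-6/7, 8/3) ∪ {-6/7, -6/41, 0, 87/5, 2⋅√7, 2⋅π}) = {-6/7, 1/9, 2/9, 6/5, 2⋅√7}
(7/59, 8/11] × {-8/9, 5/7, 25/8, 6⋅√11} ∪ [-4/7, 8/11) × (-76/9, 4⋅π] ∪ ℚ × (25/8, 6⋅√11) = (ℚ × (25/8, 6⋅√11)) ∪ ([-4/7, 8/11) × (-76/9, 4⋅π]) ∪ ((7/59, 8/11] × {-8/9, 5/7, 25/8, 6⋅√11})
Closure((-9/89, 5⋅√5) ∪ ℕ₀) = [-9/89, 5⋅√5] ∪ ℕ₀ ∪ (ℕ₀ \ (-9/89, 5⋅√5))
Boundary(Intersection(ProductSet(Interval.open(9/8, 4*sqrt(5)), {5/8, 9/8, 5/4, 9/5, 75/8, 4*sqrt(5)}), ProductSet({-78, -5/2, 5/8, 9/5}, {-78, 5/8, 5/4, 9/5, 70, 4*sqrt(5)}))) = ProductSet({9/5}, {5/8, 5/4, 9/5, 4*sqrt(5)})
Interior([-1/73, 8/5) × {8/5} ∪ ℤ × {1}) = ∅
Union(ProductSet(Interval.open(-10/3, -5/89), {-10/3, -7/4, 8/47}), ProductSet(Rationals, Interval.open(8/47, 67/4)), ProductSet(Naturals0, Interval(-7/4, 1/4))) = Union(ProductSet(Interval.open(-10/3, -5/89), {-10/3, -7/4, 8/47}), ProductSet(Naturals0, Interval(-7/4, 1/4)), ProductSet(Rationals, Interval.open(8/47, 67/4)))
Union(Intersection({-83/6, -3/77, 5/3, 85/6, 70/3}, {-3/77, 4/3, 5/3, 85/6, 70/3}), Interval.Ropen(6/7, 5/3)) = Union({-3/77, 85/6, 70/3}, Interval(6/7, 5/3))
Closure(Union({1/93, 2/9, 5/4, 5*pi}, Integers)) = Union({1/93, 2/9, 5/4, 5*pi}, Integers)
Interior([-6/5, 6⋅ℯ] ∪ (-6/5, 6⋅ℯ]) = (-6/5, 6⋅ℯ)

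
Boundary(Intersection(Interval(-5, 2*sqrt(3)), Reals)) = {-5, 2*sqrt(3)}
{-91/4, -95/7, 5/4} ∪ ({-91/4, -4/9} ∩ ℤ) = {-91/4, -95/7, 5/4}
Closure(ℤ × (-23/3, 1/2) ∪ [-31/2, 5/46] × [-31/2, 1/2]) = (ℤ × (-23/3, 1/2]) ∪ ([-31/2, 5/46] × [-31/2, 1/2]) ∪ ((ℤ \ (-31/2, 5/46)) × [-23/3, 1/2])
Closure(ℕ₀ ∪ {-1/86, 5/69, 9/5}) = {-1/86, 5/69, 9/5} ∪ ℕ₀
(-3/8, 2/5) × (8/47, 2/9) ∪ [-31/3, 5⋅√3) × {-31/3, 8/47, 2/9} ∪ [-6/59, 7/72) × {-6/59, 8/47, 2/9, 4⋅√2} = ((-3/8, 2/5) × (8/47, 2/9)) ∪ ([-31/3, 5⋅√3) × {-31/3, 8/47, 2/9}) ∪ ([-6/59, 7/72) × {-6/59, 8/47, 2/9, 4⋅√2})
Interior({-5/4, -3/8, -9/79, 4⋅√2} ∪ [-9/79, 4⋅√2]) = (-9/79, 4⋅√2)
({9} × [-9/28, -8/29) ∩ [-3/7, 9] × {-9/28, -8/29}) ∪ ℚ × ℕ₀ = (ℚ × ℕ₀) ∪ ({9} × {-9/28})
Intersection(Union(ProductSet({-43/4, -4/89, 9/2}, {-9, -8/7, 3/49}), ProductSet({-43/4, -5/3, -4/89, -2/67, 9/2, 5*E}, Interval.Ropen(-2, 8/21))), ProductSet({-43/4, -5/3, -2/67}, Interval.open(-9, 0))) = ProductSet({-43/4, -5/3, -2/67}, Interval.Ropen(-2, 0))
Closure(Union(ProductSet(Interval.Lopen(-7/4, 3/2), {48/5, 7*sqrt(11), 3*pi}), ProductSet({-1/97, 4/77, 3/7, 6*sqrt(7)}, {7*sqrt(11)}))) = Union(ProductSet({-1/97, 4/77, 3/7, 6*sqrt(7)}, {7*sqrt(11)}), ProductSet(Interval(-7/4, 3/2), {48/5, 7*sqrt(11), 3*pi}))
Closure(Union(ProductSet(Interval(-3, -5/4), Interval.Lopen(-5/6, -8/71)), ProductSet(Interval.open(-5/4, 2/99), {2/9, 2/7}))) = Union(ProductSet(Interval(-3, -5/4), Interval(-5/6, -8/71)), ProductSet(Interval(-5/4, 2/99), {2/9, 2/7}))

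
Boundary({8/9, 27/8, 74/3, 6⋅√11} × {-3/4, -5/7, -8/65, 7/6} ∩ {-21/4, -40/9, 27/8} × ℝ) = {27/8} × {-3/4, -5/7, -8/65, 7/6}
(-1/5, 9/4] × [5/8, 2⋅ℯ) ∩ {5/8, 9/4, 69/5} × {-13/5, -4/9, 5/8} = {5/8, 9/4} × {5/8}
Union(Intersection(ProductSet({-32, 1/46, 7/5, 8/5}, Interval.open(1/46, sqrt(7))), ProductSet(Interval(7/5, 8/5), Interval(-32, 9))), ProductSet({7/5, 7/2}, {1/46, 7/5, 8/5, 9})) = Union(ProductSet({7/5, 8/5}, Interval.open(1/46, sqrt(7))), ProductSet({7/5, 7/2}, {1/46, 7/5, 8/5, 9}))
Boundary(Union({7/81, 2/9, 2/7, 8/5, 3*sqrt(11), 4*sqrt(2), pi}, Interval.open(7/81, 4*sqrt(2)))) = {7/81, 3*sqrt(11), 4*sqrt(2)}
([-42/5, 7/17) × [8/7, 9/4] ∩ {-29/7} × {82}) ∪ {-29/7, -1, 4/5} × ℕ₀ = {-29/7, -1, 4/5} × ℕ₀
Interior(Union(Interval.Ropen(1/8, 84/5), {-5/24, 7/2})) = Interval.open(1/8, 84/5)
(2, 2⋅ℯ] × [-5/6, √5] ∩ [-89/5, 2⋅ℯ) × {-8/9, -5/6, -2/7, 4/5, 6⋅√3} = (2, 2⋅ℯ) × {-5/6, -2/7, 4/5}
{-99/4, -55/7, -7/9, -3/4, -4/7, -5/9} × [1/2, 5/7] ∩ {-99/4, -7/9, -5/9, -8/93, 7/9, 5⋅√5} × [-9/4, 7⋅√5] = {-99/4, -7/9, -5/9} × [1/2, 5/7]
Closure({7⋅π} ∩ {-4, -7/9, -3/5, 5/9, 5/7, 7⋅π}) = {7⋅π}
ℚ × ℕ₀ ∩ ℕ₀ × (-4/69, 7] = ℕ₀ × {0, 1, …, 7}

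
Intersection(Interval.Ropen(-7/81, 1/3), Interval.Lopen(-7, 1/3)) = Interval.Ropen(-7/81, 1/3)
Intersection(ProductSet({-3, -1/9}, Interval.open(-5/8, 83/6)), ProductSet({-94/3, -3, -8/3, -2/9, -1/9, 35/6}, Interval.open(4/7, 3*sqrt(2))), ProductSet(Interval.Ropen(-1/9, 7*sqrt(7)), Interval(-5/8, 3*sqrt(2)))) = ProductSet({-1/9}, Interval.open(4/7, 3*sqrt(2)))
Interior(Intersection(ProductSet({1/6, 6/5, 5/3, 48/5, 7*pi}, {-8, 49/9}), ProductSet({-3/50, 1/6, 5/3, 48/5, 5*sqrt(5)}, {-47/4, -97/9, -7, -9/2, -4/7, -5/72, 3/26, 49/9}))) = EmptySet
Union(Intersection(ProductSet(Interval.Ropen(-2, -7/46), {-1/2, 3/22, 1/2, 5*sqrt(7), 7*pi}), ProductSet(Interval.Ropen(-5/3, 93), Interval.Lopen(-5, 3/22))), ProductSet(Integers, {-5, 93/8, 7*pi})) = Union(ProductSet(Integers, {-5, 93/8, 7*pi}), ProductSet(Interval.Ropen(-5/3, -7/46), {-1/2, 3/22}))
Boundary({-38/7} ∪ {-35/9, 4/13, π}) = {-38/7, -35/9, 4/13, π}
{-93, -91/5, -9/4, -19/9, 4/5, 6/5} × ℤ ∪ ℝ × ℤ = ℝ × ℤ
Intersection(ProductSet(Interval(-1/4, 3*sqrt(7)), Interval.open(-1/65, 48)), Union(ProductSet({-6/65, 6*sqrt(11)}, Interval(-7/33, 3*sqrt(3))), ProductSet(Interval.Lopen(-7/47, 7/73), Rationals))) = Union(ProductSet({-6/65}, Interval.Lopen(-1/65, 3*sqrt(3))), ProductSet(Interval.Lopen(-7/47, 7/73), Intersection(Interval.open(-1/65, 48), Rationals)))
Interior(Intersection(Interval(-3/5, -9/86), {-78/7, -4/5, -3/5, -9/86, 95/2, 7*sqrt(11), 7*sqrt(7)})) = EmptySet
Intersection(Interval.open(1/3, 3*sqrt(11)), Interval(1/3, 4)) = Interval.Lopen(1/3, 4)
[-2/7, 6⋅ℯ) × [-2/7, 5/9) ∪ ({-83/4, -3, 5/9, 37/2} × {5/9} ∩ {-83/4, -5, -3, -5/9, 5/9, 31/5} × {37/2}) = [-2/7, 6⋅ℯ) × [-2/7, 5/9)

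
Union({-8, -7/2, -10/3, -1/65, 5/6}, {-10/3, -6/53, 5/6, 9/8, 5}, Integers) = Union({-7/2, -10/3, -6/53, -1/65, 5/6, 9/8}, Integers)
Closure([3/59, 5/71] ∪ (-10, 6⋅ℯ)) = [-10, 6⋅ℯ]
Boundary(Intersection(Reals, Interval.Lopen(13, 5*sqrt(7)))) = {13, 5*sqrt(7)}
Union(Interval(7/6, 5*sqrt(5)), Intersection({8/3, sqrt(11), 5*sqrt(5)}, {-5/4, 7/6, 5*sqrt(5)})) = Interval(7/6, 5*sqrt(5))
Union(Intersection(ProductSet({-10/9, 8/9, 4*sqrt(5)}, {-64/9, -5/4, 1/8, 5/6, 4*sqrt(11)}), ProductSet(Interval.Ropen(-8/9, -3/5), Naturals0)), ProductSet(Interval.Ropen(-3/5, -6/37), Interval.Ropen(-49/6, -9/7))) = ProductSet(Interval.Ropen(-3/5, -6/37), Interval.Ropen(-49/6, -9/7))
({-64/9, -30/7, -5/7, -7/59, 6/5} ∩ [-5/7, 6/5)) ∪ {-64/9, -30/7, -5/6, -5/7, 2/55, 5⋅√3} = {-64/9, -30/7, -5/6, -5/7, -7/59, 2/55, 5⋅√3}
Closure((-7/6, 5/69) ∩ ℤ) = {-1, 0}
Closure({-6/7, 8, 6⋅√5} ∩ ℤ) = {8}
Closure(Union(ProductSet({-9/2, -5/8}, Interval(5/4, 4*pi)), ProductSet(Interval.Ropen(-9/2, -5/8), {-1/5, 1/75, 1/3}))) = Union(ProductSet({-9/2, -5/8}, Interval(5/4, 4*pi)), ProductSet(Interval(-9/2, -5/8), {-1/5, 1/75, 1/3}))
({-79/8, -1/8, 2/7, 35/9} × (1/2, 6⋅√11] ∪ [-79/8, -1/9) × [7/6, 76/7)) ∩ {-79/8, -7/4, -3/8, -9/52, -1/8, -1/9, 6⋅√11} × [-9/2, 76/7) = ({-79/8, -1/8} × (1/2, 76/7)) ∪ ({-79/8, -7/4, -3/8, -9/52, -1/8} × [7/6, 76/7))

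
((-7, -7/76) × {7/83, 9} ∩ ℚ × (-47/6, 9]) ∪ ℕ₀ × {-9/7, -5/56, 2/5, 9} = (ℕ₀ × {-9/7, -5/56, 2/5, 9}) ∪ ((ℚ ∩ (-7, -7/76)) × {7/83, 9})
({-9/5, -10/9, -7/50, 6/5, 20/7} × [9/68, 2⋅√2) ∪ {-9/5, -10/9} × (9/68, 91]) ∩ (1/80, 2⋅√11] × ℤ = {6/5, 20/7} × {1, 2}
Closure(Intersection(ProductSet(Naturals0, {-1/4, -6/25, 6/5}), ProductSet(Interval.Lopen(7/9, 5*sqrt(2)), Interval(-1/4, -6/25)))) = ProductSet(Range(1, 8, 1), {-1/4, -6/25})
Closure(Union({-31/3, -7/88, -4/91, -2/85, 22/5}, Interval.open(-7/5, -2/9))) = Union({-31/3, -7/88, -4/91, -2/85, 22/5}, Interval(-7/5, -2/9))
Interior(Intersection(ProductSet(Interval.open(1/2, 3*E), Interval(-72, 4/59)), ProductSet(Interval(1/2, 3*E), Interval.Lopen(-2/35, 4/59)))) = ProductSet(Interval.open(1/2, 3*E), Interval.open(-2/35, 4/59))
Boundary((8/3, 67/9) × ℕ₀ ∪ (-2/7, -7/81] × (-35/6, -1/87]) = ({-2/7, -7/81} × [-35/6, -1/87]) ∪ ([-2/7, -7/81] × {-35/6, -1/87}) ∪ ([8/3, 67/9] × (ℕ₀ ∪ (ℕ₀ \ (-35/6, -1/87))))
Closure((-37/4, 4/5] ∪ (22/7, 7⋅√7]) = [-37/4, 4/5] ∪ [22/7, 7⋅√7]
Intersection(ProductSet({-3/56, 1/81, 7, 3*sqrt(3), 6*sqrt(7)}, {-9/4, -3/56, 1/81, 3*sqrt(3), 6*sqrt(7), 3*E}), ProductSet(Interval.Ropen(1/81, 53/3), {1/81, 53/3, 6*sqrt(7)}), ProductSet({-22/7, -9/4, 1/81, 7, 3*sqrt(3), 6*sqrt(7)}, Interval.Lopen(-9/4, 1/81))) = ProductSet({1/81, 7, 3*sqrt(3), 6*sqrt(7)}, {1/81})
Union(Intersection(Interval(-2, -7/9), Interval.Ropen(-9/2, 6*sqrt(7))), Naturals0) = Union(Interval(-2, -7/9), Naturals0)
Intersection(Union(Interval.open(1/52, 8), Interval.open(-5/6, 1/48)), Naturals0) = Range(0, 8, 1)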